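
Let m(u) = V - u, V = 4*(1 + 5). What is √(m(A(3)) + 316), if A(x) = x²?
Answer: √331 ≈ 18.193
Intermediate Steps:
V = 24 (V = 4*6 = 24)
m(u) = 24 - u
√(m(A(3)) + 316) = √((24 - 1*3²) + 316) = √((24 - 1*9) + 316) = √((24 - 9) + 316) = √(15 + 316) = √331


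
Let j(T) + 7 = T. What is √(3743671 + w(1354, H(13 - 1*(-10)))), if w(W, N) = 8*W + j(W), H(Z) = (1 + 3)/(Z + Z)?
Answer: 35*√3066 ≈ 1938.0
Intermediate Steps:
j(T) = -7 + T
H(Z) = 2/Z (H(Z) = 4/((2*Z)) = 4*(1/(2*Z)) = 2/Z)
w(W, N) = -7 + 9*W (w(W, N) = 8*W + (-7 + W) = -7 + 9*W)
√(3743671 + w(1354, H(13 - 1*(-10)))) = √(3743671 + (-7 + 9*1354)) = √(3743671 + (-7 + 12186)) = √(3743671 + 12179) = √3755850 = 35*√3066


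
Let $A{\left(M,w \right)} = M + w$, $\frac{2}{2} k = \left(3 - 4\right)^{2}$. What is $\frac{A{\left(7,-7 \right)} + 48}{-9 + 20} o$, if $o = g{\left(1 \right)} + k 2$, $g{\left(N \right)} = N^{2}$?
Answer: $\frac{144}{11} \approx 13.091$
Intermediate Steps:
$k = 1$ ($k = \left(3 - 4\right)^{2} = \left(-1\right)^{2} = 1$)
$o = 3$ ($o = 1^{2} + 1 \cdot 2 = 1 + 2 = 3$)
$\frac{A{\left(7,-7 \right)} + 48}{-9 + 20} o = \frac{\left(7 - 7\right) + 48}{-9 + 20} \cdot 3 = \frac{0 + 48}{11} \cdot 3 = 48 \cdot \frac{1}{11} \cdot 3 = \frac{48}{11} \cdot 3 = \frac{144}{11}$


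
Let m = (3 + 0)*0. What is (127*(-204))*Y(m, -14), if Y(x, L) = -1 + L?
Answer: 388620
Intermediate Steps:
m = 0 (m = 3*0 = 0)
(127*(-204))*Y(m, -14) = (127*(-204))*(-1 - 14) = -25908*(-15) = 388620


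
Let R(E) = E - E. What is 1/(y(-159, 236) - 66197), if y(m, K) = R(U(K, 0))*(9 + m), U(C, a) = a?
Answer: -1/66197 ≈ -1.5106e-5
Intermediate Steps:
R(E) = 0
y(m, K) = 0 (y(m, K) = 0*(9 + m) = 0)
1/(y(-159, 236) - 66197) = 1/(0 - 66197) = 1/(-66197) = -1/66197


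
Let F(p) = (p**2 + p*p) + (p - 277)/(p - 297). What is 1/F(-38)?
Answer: 67/193559 ≈ 0.00034615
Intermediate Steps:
F(p) = 2*p**2 + (-277 + p)/(-297 + p) (F(p) = (p**2 + p**2) + (-277 + p)/(-297 + p) = 2*p**2 + (-277 + p)/(-297 + p))
1/F(-38) = 1/((-277 - 38 - 594*(-38)**2 + 2*(-38)**3)/(-297 - 38)) = 1/((-277 - 38 - 594*1444 + 2*(-54872))/(-335)) = 1/(-(-277 - 38 - 857736 - 109744)/335) = 1/(-1/335*(-967795)) = 1/(193559/67) = 67/193559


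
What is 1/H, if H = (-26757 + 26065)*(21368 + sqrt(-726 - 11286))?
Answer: I/(1384*(sqrt(3003) - 10684*I)) ≈ -6.7627e-8 + 3.4687e-10*I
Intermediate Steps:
H = -14786656 - 1384*I*sqrt(3003) (H = -692*(21368 + sqrt(-12012)) = -692*(21368 + 2*I*sqrt(3003)) = -14786656 - 1384*I*sqrt(3003) ≈ -1.4787e+7 - 75843.0*I)
1/H = 1/(-14786656 - 1384*I*sqrt(3003))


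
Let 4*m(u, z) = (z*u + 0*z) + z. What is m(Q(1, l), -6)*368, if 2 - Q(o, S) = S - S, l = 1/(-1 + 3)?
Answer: -1656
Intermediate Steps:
l = ½ (l = 1/2 = ½ ≈ 0.50000)
Q(o, S) = 2 (Q(o, S) = 2 - (S - S) = 2 - 1*0 = 2 + 0 = 2)
m(u, z) = z/4 + u*z/4 (m(u, z) = ((z*u + 0*z) + z)/4 = ((u*z + 0) + z)/4 = (u*z + z)/4 = (z + u*z)/4 = z/4 + u*z/4)
m(Q(1, l), -6)*368 = ((¼)*(-6)*(1 + 2))*368 = ((¼)*(-6)*3)*368 = -9/2*368 = -1656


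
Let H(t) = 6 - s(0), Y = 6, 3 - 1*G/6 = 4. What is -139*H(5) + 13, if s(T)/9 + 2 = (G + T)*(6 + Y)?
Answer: -93395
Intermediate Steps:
G = -6 (G = 18 - 6*4 = 18 - 24 = -6)
s(T) = -666 + 108*T (s(T) = -18 + 9*((-6 + T)*(6 + 6)) = -18 + 9*((-6 + T)*12) = -18 + 9*(-72 + 12*T) = -18 + (-648 + 108*T) = -666 + 108*T)
H(t) = 672 (H(t) = 6 - (-666 + 108*0) = 6 - (-666 + 0) = 6 - 1*(-666) = 6 + 666 = 672)
-139*H(5) + 13 = -139*672 + 13 = -93408 + 13 = -93395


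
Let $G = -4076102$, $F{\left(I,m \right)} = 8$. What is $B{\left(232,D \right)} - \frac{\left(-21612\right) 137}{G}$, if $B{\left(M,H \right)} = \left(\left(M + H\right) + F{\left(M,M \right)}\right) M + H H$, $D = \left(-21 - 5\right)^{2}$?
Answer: $\frac{1364449207466}{2038051} \approx 6.6949 \cdot 10^{5}$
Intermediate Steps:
$D = 676$ ($D = \left(-26\right)^{2} = 676$)
$B{\left(M,H \right)} = H^{2} + M \left(8 + H + M\right)$ ($B{\left(M,H \right)} = \left(\left(M + H\right) + 8\right) M + H H = \left(\left(H + M\right) + 8\right) M + H^{2} = \left(8 + H + M\right) M + H^{2} = M \left(8 + H + M\right) + H^{2} = H^{2} + M \left(8 + H + M\right)$)
$B{\left(232,D \right)} - \frac{\left(-21612\right) 137}{G} = \left(676^{2} + 232^{2} + 8 \cdot 232 + 676 \cdot 232\right) - \frac{\left(-21612\right) 137}{-4076102} = \left(456976 + 53824 + 1856 + 156832\right) - \left(-2960844\right) \left(- \frac{1}{4076102}\right) = 669488 - \frac{1480422}{2038051} = \frac{1364449207466}{2038051}$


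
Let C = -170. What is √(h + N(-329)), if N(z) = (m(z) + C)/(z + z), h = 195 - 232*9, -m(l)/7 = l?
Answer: 13*I*√4858014/658 ≈ 43.546*I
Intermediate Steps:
m(l) = -7*l
h = -1893 (h = 195 - 2088 = -1893)
N(z) = (-170 - 7*z)/(2*z) (N(z) = (-7*z - 170)/(z + z) = (-170 - 7*z)/((2*z)) = (-170 - 7*z)*(1/(2*z)) = (-170 - 7*z)/(2*z))
√(h + N(-329)) = √(-1893 + (-7/2 - 85/(-329))) = √(-1893 + (-7/2 - 85*(-1/329))) = √(-1893 + (-7/2 + 85/329)) = √(-1893 - 2133/658) = √(-1247727/658) = 13*I*√4858014/658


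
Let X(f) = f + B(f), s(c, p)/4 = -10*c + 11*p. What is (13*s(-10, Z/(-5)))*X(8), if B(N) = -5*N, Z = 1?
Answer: -813696/5 ≈ -1.6274e+5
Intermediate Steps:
s(c, p) = -40*c + 44*p (s(c, p) = 4*(-10*c + 11*p) = -40*c + 44*p)
X(f) = -4*f (X(f) = f - 5*f = -4*f)
(13*s(-10, Z/(-5)))*X(8) = (13*(-40*(-10) + 44*(1/(-5))))*(-4*8) = (13*(400 + 44*(1*(-⅕))))*(-32) = (13*(400 + 44*(-⅕)))*(-32) = (13*(400 - 44/5))*(-32) = (13*(1956/5))*(-32) = (25428/5)*(-32) = -813696/5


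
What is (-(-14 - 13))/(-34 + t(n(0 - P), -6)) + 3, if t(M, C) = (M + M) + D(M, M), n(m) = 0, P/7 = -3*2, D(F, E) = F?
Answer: 75/34 ≈ 2.2059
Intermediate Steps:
P = -42 (P = 7*(-3*2) = 7*(-6) = -42)
t(M, C) = 3*M (t(M, C) = (M + M) + M = 2*M + M = 3*M)
(-(-14 - 13))/(-34 + t(n(0 - P), -6)) + 3 = (-(-14 - 13))/(-34 + 3*0) + 3 = (-1*(-27))/(-34 + 0) + 3 = 27/(-34) + 3 = -1/34*27 + 3 = -27/34 + 3 = 75/34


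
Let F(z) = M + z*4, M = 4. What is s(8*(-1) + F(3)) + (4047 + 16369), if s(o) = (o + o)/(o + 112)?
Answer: 306242/15 ≈ 20416.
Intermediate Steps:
F(z) = 4 + 4*z (F(z) = 4 + z*4 = 4 + 4*z)
s(o) = 2*o/(112 + o) (s(o) = (2*o)/(112 + o) = 2*o/(112 + o))
s(8*(-1) + F(3)) + (4047 + 16369) = 2*(8*(-1) + (4 + 4*3))/(112 + (8*(-1) + (4 + 4*3))) + (4047 + 16369) = 2*(-8 + (4 + 12))/(112 + (-8 + (4 + 12))) + 20416 = 2*(-8 + 16)/(112 + (-8 + 16)) + 20416 = 2*8/(112 + 8) + 20416 = 2*8/120 + 20416 = 2*8*(1/120) + 20416 = 2/15 + 20416 = 306242/15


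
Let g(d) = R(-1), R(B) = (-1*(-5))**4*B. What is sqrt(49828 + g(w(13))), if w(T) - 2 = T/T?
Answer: 3*sqrt(5467) ≈ 221.82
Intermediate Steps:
w(T) = 3 (w(T) = 2 + T/T = 2 + 1 = 3)
R(B) = 625*B (R(B) = 5**4*B = 625*B)
g(d) = -625 (g(d) = 625*(-1) = -625)
sqrt(49828 + g(w(13))) = sqrt(49828 - 625) = sqrt(49203) = 3*sqrt(5467)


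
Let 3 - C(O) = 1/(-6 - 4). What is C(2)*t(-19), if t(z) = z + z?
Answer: -589/5 ≈ -117.80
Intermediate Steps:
C(O) = 31/10 (C(O) = 3 - 1/(-6 - 4) = 3 - 1/(-10) = 3 - 1*(-1/10) = 3 + 1/10 = 31/10)
t(z) = 2*z
C(2)*t(-19) = 31*(2*(-19))/10 = (31/10)*(-38) = -589/5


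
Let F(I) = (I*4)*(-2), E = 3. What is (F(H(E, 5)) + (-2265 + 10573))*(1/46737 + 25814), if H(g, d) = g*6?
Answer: 9849612254716/46737 ≈ 2.1075e+8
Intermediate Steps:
H(g, d) = 6*g
F(I) = -8*I (F(I) = (4*I)*(-2) = -8*I)
(F(H(E, 5)) + (-2265 + 10573))*(1/46737 + 25814) = (-48*3 + (-2265 + 10573))*(1/46737 + 25814) = (-8*18 + 8308)*(1/46737 + 25814) = (-144 + 8308)*(1206468919/46737) = 8164*(1206468919/46737) = 9849612254716/46737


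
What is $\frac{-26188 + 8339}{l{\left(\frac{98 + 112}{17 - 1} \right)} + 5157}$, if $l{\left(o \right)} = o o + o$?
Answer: $- \frac{87872}{26301} \approx -3.341$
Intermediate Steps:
$l{\left(o \right)} = o + o^{2}$ ($l{\left(o \right)} = o^{2} + o = o + o^{2}$)
$\frac{-26188 + 8339}{l{\left(\frac{98 + 112}{17 - 1} \right)} + 5157} = \frac{-26188 + 8339}{\frac{98 + 112}{17 - 1} \left(1 + \frac{98 + 112}{17 - 1}\right) + 5157} = - \frac{17849}{\frac{210}{16} \left(1 + \frac{210}{16}\right) + 5157} = - \frac{17849}{210 \cdot \frac{1}{16} \left(1 + 210 \cdot \frac{1}{16}\right) + 5157} = - \frac{17849}{\frac{105 \left(1 + \frac{105}{8}\right)}{8} + 5157} = - \frac{17849}{\frac{105}{8} \cdot \frac{113}{8} + 5157} = - \frac{17849}{\frac{11865}{64} + 5157} = - \frac{17849}{\frac{341913}{64}} = \left(-17849\right) \frac{64}{341913} = - \frac{87872}{26301}$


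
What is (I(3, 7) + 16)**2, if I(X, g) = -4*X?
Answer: 16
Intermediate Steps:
(I(3, 7) + 16)**2 = (-4*3 + 16)**2 = (-12 + 16)**2 = 4**2 = 16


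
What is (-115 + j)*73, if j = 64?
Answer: -3723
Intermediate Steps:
(-115 + j)*73 = (-115 + 64)*73 = -51*73 = -3723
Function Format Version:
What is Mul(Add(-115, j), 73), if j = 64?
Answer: -3723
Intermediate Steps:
Mul(Add(-115, j), 73) = Mul(Add(-115, 64), 73) = Mul(-51, 73) = -3723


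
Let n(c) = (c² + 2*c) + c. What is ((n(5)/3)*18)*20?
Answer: 4800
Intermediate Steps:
n(c) = c² + 3*c
((n(5)/3)*18)*20 = (((5*(3 + 5))/3)*18)*20 = (((5*8)*(⅓))*18)*20 = ((40*(⅓))*18)*20 = ((40/3)*18)*20 = 240*20 = 4800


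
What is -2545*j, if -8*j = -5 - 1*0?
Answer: -12725/8 ≈ -1590.6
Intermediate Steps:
j = 5/8 (j = -(-5 - 1*0)/8 = -(-5 + 0)/8 = -⅛*(-5) = 5/8 ≈ 0.62500)
-2545*j = -2545*5/8 = -12725/8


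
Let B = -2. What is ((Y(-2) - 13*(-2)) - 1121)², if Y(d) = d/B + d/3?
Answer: 10784656/9 ≈ 1.1983e+6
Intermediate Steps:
Y(d) = -d/6 (Y(d) = d/(-2) + d/3 = d*(-½) + d*(⅓) = -d/2 + d/3 = -d/6)
((Y(-2) - 13*(-2)) - 1121)² = ((-⅙*(-2) - 13*(-2)) - 1121)² = ((⅓ + 26) - 1121)² = (79/3 - 1121)² = (-3284/3)² = 10784656/9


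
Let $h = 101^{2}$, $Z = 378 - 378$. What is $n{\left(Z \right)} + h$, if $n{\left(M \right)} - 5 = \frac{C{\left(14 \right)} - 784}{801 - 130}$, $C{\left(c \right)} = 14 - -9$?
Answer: $\frac{6847465}{671} \approx 10205.0$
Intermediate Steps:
$C{\left(c \right)} = 23$ ($C{\left(c \right)} = 14 + 9 = 23$)
$Z = 0$ ($Z = 378 - 378 = 0$)
$n{\left(M \right)} = \frac{2594}{671}$ ($n{\left(M \right)} = 5 + \frac{23 - 784}{801 - 130} = 5 - \frac{761}{671} = \frac{2594}{671}$)
$h = 10201$
$n{\left(Z \right)} + h = \frac{2594}{671} + 10201 = \frac{6847465}{671}$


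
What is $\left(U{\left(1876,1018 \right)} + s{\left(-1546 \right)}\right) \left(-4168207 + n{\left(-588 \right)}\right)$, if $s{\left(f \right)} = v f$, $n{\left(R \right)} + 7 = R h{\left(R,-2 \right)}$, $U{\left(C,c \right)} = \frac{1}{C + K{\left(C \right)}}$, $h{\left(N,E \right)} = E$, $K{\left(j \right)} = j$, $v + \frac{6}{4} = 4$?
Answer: $\frac{30214107024601}{1876} \approx 1.6106 \cdot 10^{10}$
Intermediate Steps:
$v = \frac{5}{2}$ ($v = - \frac{3}{2} + 4 = \frac{5}{2} \approx 2.5$)
$U{\left(C,c \right)} = \frac{1}{2 C}$ ($U{\left(C,c \right)} = \frac{1}{C + C} = \frac{1}{2 C}$)
$n{\left(R \right)} = -7 - 2 R$ ($n{\left(R \right)} = -7 + R \left(-2\right) = -7 - 2 R$)
$s{\left(f \right)} = \frac{5 f}{2}$
$\left(U{\left(1876,1018 \right)} + s{\left(-1546 \right)}\right) \left(-4168207 + n{\left(-588 \right)}\right) = \left(\frac{1}{2 \cdot 1876} + \frac{5}{2} \left(-1546\right)\right) \left(-4168207 - -1169\right) = \left(\frac{1}{2} \cdot \frac{1}{1876} - 3865\right) \left(-4168207 + \left(-7 + 1176\right)\right) = \left(\frac{1}{3752} - 3865\right) \left(-4168207 + 1169\right) = \left(- \frac{14501479}{3752}\right) \left(-4167038\right) = \frac{30214107024601}{1876}$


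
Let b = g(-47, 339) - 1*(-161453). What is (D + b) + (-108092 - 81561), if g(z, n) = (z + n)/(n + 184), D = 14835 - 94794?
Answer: -56566865/523 ≈ -1.0816e+5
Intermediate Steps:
D = -79959
g(z, n) = (n + z)/(184 + n)
b = 84440211/523 (b = (339 - 47)/(184 + 339) - 1*(-161453) = 292/523 + 161453 = 84440211/523 ≈ 1.6145e+5)
(D + b) + (-108092 - 81561) = (-79959 + 84440211/523) + (-108092 - 81561) = 42621654/523 - 189653 = -56566865/523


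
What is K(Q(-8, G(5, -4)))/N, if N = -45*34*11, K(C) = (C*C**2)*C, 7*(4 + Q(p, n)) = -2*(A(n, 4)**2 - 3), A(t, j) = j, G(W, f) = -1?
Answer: -472392/2244935 ≈ -0.21043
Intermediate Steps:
Q(p, n) = -54/7 (Q(p, n) = -4 + (-2*(4**2 - 3))/7 = -4 + (-2*(16 - 3))/7 = -4 + (-2*13)/7 = -4 + (1/7)*(-26) = -4 - 26/7 = -54/7)
K(C) = C**4 (K(C) = C**3*C = C**4)
N = -16830 (N = -1530*11 = -16830)
K(Q(-8, G(5, -4)))/N = (-54/7)**4/(-16830) = (8503056/2401)*(-1/16830) = -472392/2244935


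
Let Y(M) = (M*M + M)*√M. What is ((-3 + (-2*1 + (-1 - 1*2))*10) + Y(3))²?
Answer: 3241 - 1272*√3 ≈ 1037.8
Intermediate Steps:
Y(M) = √M*(M + M²) (Y(M) = (M² + M)*√M = (M + M²)*√M = √M*(M + M²))
((-3 + (-2*1 + (-1 - 1*2))*10) + Y(3))² = ((-3 + (-2*1 + (-1 - 1*2))*10) + 3^(3/2)*(1 + 3))² = ((-3 + (-2 + (-1 - 2))*10) + (3*√3)*4)² = ((-3 + (-2 - 3)*10) + 12*√3)² = ((-3 - 5*10) + 12*√3)² = ((-3 - 50) + 12*√3)² = (-53 + 12*√3)²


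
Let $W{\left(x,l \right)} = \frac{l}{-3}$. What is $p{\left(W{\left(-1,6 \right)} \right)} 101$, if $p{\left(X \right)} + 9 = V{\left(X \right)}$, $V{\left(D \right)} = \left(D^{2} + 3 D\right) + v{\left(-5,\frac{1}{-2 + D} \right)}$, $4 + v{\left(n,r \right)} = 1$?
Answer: $-1414$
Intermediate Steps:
$v{\left(n,r \right)} = -3$ ($v{\left(n,r \right)} = -4 + 1 = -3$)
$V{\left(D \right)} = -3 + D^{2} + 3 D$ ($V{\left(D \right)} = \left(D^{2} + 3 D\right) - 3 = -3 + D^{2} + 3 D$)
$W{\left(x,l \right)} = - \frac{l}{3}$ ($W{\left(x,l \right)} = l \left(- \frac{1}{3}\right) = - \frac{l}{3}$)
$p{\left(X \right)} = -12 + X^{2} + 3 X$ ($p{\left(X \right)} = -9 + \left(-3 + X^{2} + 3 X\right) = -12 + X^{2} + 3 X$)
$p{\left(W{\left(-1,6 \right)} \right)} 101 = \left(-12 + \left(\left(- \frac{1}{3}\right) 6\right)^{2} + 3 \left(\left(- \frac{1}{3}\right) 6\right)\right) 101 = \left(-12 + \left(-2\right)^{2} + 3 \left(-2\right)\right) 101 = \left(-12 + 4 - 6\right) 101 = \left(-14\right) 101 = -1414$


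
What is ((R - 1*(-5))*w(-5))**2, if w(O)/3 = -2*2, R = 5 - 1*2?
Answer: 9216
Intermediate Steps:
R = 3 (R = 5 - 2 = 3)
w(O) = -12 (w(O) = 3*(-2*2) = 3*(-4) = -12)
((R - 1*(-5))*w(-5))**2 = ((3 - 1*(-5))*(-12))**2 = ((3 + 5)*(-12))**2 = (8*(-12))**2 = (-96)**2 = 9216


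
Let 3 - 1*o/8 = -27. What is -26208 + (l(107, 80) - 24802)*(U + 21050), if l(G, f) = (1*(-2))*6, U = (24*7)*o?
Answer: -1522861388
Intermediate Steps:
o = 240 (o = 24 - 8*(-27) = 24 + 216 = 240)
U = 40320 (U = (24*7)*240 = 168*240 = 40320)
l(G, f) = -12 (l(G, f) = -2*6 = -12)
-26208 + (l(107, 80) - 24802)*(U + 21050) = -26208 + (-12 - 24802)*(40320 + 21050) = -26208 - 24814*61370 = -26208 - 1522835180 = -1522861388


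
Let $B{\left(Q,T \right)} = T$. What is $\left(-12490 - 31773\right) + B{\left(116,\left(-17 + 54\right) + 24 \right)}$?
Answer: $-44202$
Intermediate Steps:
$\left(-12490 - 31773\right) + B{\left(116,\left(-17 + 54\right) + 24 \right)} = \left(-12490 - 31773\right) + \left(\left(-17 + 54\right) + 24\right) = -44263 + \left(37 + 24\right) = -44263 + 61 = -44202$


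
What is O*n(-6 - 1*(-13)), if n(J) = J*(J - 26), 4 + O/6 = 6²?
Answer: -25536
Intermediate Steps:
O = 192 (O = -24 + 6*6² = -24 + 6*36 = -24 + 216 = 192)
n(J) = J*(-26 + J)
O*n(-6 - 1*(-13)) = 192*((-6 - 1*(-13))*(-26 + (-6 - 1*(-13)))) = 192*((-6 + 13)*(-26 + (-6 + 13))) = 192*(7*(-26 + 7)) = 192*(7*(-19)) = 192*(-133) = -25536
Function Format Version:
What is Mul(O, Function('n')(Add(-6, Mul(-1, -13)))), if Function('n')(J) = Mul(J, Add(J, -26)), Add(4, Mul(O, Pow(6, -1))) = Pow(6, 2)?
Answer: -25536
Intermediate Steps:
O = 192 (O = Add(-24, Mul(6, Pow(6, 2))) = Add(-24, Mul(6, 36)) = Add(-24, 216) = 192)
Function('n')(J) = Mul(J, Add(-26, J))
Mul(O, Function('n')(Add(-6, Mul(-1, -13)))) = Mul(192, Mul(Add(-6, Mul(-1, -13)), Add(-26, Add(-6, Mul(-1, -13))))) = Mul(192, Mul(Add(-6, 13), Add(-26, Add(-6, 13)))) = Mul(192, Mul(7, Add(-26, 7))) = Mul(192, Mul(7, -19)) = Mul(192, -133) = -25536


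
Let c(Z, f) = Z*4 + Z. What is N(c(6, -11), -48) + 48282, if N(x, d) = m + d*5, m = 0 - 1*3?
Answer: 48039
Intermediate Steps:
m = -3 (m = 0 - 3 = -3)
c(Z, f) = 5*Z (c(Z, f) = 4*Z + Z = 5*Z)
N(x, d) = -3 + 5*d (N(x, d) = -3 + d*5 = -3 + 5*d)
N(c(6, -11), -48) + 48282 = (-3 + 5*(-48)) + 48282 = (-3 - 240) + 48282 = -243 + 48282 = 48039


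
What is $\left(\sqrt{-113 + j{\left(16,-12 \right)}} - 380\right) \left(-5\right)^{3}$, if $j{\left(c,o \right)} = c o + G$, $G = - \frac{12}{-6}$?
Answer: $47500 - 125 i \sqrt{303} \approx 47500.0 - 2175.9 i$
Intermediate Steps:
$G = 2$ ($G = \left(-12\right) \left(- \frac{1}{6}\right) = 2$)
$j{\left(c,o \right)} = 2 + c o$ ($j{\left(c,o \right)} = c o + 2 = 2 + c o$)
$\left(\sqrt{-113 + j{\left(16,-12 \right)}} - 380\right) \left(-5\right)^{3} = \left(\sqrt{-113 + \left(2 + 16 \left(-12\right)\right)} - 380\right) \left(-5\right)^{3} = \left(\sqrt{-113 + \left(2 - 192\right)} - 380\right) \left(-125\right) = \left(\sqrt{-113 - 190} - 380\right) \left(-125\right) = \left(\sqrt{-303} - 380\right) \left(-125\right) = \left(i \sqrt{303} - 380\right) \left(-125\right) = \left(-380 + i \sqrt{303}\right) \left(-125\right) = 47500 - 125 i \sqrt{303}$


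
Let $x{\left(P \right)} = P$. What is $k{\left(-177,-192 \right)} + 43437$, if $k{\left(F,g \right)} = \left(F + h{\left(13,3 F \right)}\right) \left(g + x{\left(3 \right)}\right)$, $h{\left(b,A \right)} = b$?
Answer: $74433$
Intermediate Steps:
$k{\left(F,g \right)} = \left(3 + g\right) \left(13 + F\right)$ ($k{\left(F,g \right)} = \left(F + 13\right) \left(g + 3\right) = \left(13 + F\right) \left(3 + g\right) = \left(3 + g\right) \left(13 + F\right)$)
$k{\left(-177,-192 \right)} + 43437 = \left(39 + 3 \left(-177\right) + 13 \left(-192\right) - -33984\right) + 43437 = \left(39 - 531 - 2496 + 33984\right) + 43437 = 30996 + 43437 = 74433$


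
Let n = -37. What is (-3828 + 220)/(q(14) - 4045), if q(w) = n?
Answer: 1804/2041 ≈ 0.88388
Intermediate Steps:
q(w) = -37
(-3828 + 220)/(q(14) - 4045) = (-3828 + 220)/(-37 - 4045) = -3608/(-4082) = -3608*(-1/4082) = 1804/2041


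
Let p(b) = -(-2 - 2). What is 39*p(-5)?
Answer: 156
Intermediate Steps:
p(b) = 4 (p(b) = -1*(-4) = 4)
39*p(-5) = 39*4 = 156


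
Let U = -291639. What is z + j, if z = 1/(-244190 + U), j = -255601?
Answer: -136958428230/535829 ≈ -2.5560e+5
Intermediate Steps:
z = -1/535829 (z = 1/(-244190 - 291639) = 1/(-535829) = -1/535829 ≈ -1.8663e-6)
z + j = -1/535829 - 255601 = -136958428230/535829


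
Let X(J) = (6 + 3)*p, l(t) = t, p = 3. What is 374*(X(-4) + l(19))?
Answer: 17204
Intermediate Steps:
X(J) = 27 (X(J) = (6 + 3)*3 = 9*3 = 27)
374*(X(-4) + l(19)) = 374*(27 + 19) = 374*46 = 17204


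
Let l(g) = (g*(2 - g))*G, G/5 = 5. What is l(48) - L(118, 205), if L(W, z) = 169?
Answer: -55369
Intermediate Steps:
G = 25 (G = 5*5 = 25)
l(g) = 25*g*(2 - g) (l(g) = (g*(2 - g))*25 = 25*g*(2 - g))
l(48) - L(118, 205) = 25*48*(2 - 1*48) - 1*169 = 25*48*(2 - 48) - 169 = 25*48*(-46) - 169 = -55200 - 169 = -55369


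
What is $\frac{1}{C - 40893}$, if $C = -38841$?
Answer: $- \frac{1}{79734} \approx -1.2542 \cdot 10^{-5}$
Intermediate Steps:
$\frac{1}{C - 40893} = \frac{1}{-38841 - 40893} = \frac{1}{-79734} = - \frac{1}{79734}$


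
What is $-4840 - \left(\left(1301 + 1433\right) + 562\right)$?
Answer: $-8136$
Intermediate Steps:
$-4840 - \left(\left(1301 + 1433\right) + 562\right) = -4840 - \left(2734 + 562\right) = -4840 - 3296 = -8136$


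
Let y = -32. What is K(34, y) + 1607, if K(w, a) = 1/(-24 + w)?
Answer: 16071/10 ≈ 1607.1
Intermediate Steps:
K(34, y) + 1607 = 1/(-24 + 34) + 1607 = 1/10 + 1607 = 16071/10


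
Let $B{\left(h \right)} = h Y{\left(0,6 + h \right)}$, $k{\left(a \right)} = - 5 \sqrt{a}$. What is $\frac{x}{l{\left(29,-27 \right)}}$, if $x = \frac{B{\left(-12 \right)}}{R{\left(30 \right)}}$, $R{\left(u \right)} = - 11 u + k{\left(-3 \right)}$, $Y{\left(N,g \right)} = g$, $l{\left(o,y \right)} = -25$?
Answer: $\frac{1584}{181625} - \frac{24 i \sqrt{3}}{181625} \approx 0.0087213 - 0.00022887 i$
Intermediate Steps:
$R{\left(u \right)} = - 11 u - 5 i \sqrt{3}$ ($R{\left(u \right)} = - 11 u - 5 \sqrt{-3} = - 11 u - 5 i \sqrt{3}$)
$B{\left(h \right)} = h \left(6 + h\right)$
$x = \frac{72}{-330 - 5 i \sqrt{3}}$ ($x = \frac{\left(-12\right) \left(6 - 12\right)}{\left(-11\right) 30 - 5 i \sqrt{3}} = \frac{\left(-12\right) \left(-6\right)}{-330 - 5 i \sqrt{3}} = \frac{72}{-330 - 5 i \sqrt{3}} \approx -0.21803 + 0.0057218 i$)
$\frac{x}{l{\left(29,-27 \right)}} = \frac{- \frac{1584}{7265} + \frac{24 i \sqrt{3}}{7265}}{-25} = \left(- \frac{1584}{7265} + \frac{24 i \sqrt{3}}{7265}\right) \left(- \frac{1}{25}\right) = \frac{1584}{181625} - \frac{24 i \sqrt{3}}{181625}$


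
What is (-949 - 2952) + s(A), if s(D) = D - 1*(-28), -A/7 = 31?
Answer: -4090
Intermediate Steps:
A = -217 (A = -7*31 = -217)
s(D) = 28 + D (s(D) = D + 28 = 28 + D)
(-949 - 2952) + s(A) = (-949 - 2952) + (28 - 217) = -3901 - 189 = -4090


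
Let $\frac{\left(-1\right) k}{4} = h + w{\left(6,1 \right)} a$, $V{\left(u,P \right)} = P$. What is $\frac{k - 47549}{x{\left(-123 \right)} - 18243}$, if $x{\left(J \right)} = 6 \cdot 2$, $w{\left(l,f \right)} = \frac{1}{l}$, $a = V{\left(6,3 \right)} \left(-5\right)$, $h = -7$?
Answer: $\frac{15837}{6077} \approx 2.6061$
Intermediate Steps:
$a = -15$ ($a = 3 \left(-5\right) = -15$)
$k = 38$ ($k = - 4 \left(-7 + \frac{1}{6} \left(-15\right)\right) = - 4 \left(-7 - \frac{5}{2}\right) = \left(-4\right) \left(- \frac{19}{2}\right) = 38$)
$x{\left(J \right)} = 12$
$\frac{k - 47549}{x{\left(-123 \right)} - 18243} = \frac{38 - 47549}{12 - 18243} = - \frac{47511}{-18231} = \left(-47511\right) \left(- \frac{1}{18231}\right) = \frac{15837}{6077}$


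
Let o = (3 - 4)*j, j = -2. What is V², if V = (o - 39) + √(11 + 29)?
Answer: 1409 - 148*√10 ≈ 940.98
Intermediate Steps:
o = 2 (o = (3 - 4)*(-2) = -1*(-2) = 2)
V = -37 + 2*√10 (V = (2 - 39) + √(11 + 29) = -37 + √40 = -37 + 2*√10 ≈ -30.675)
V² = (-37 + 2*√10)²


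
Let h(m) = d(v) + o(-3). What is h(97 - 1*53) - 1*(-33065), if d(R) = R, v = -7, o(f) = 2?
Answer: 33060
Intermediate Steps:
h(m) = -5 (h(m) = -7 + 2 = -5)
h(97 - 1*53) - 1*(-33065) = -5 - 1*(-33065) = -5 + 33065 = 33060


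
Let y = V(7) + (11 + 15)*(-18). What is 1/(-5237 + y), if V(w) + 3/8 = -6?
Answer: -8/45691 ≈ -0.00017509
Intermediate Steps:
V(w) = -51/8 (V(w) = -3/8 - 6 = -51/8)
y = -3795/8 (y = -51/8 + (11 + 15)*(-18) = -51/8 + 26*(-18) = -51/8 - 468 = -3795/8 ≈ -474.38)
1/(-5237 + y) = 1/(-5237 - 3795/8) = 1/(-45691/8) = -8/45691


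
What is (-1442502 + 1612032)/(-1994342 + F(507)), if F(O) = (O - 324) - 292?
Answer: -56510/664817 ≈ -0.085001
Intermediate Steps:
F(O) = -616 + O (F(O) = (-324 + O) - 292 = -616 + O)
(-1442502 + 1612032)/(-1994342 + F(507)) = (-1442502 + 1612032)/(-1994342 + (-616 + 507)) = 169530/(-1994342 - 109) = 169530/(-1994451) = 169530*(-1/1994451) = -56510/664817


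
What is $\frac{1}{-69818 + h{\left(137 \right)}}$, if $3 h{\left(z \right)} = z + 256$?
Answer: $- \frac{1}{69687} \approx -1.435 \cdot 10^{-5}$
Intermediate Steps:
$h{\left(z \right)} = \frac{256}{3} + \frac{z}{3}$ ($h{\left(z \right)} = \frac{z + 256}{3} = \frac{256 + z}{3} = \frac{256}{3} + \frac{z}{3}$)
$\frac{1}{-69818 + h{\left(137 \right)}} = \frac{1}{-69818 + \left(\frac{256}{3} + \frac{1}{3} \cdot 137\right)} = \frac{1}{-69818 + \left(\frac{256}{3} + \frac{137}{3}\right)} = \frac{1}{-69818 + 131} = \frac{1}{-69687} = - \frac{1}{69687}$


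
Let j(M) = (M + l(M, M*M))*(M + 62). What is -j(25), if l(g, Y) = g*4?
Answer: -10875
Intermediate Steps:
l(g, Y) = 4*g
j(M) = 5*M*(62 + M) (j(M) = (M + 4*M)*(M + 62) = (5*M)*(62 + M) = 5*M*(62 + M))
-j(25) = -5*25*(62 + 25) = -5*25*87 = -1*10875 = -10875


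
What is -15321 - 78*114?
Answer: -24213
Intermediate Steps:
-15321 - 78*114 = -15321 - 8892 = -24213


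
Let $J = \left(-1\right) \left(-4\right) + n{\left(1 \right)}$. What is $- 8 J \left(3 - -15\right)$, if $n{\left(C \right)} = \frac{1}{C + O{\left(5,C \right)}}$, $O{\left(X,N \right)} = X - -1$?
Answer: $- \frac{4176}{7} \approx -596.57$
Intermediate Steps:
$O{\left(X,N \right)} = 1 + X$ ($O{\left(X,N \right)} = X + 1 = 1 + X$)
$n{\left(C \right)} = \frac{1}{6 + C}$ ($n{\left(C \right)} = \frac{1}{C + \left(1 + 5\right)} = \frac{1}{C + 6} = \frac{1}{6 + C}$)
$J = \frac{29}{7}$ ($J = \left(-1\right) \left(-4\right) + \frac{1}{6 + 1} = 4 + \frac{1}{7} = \frac{29}{7} \approx 4.1429$)
$- 8 J \left(3 - -15\right) = \left(-8\right) \frac{29}{7} \left(3 - -15\right) = - \frac{232 \left(3 + 15\right)}{7} = \left(- \frac{232}{7}\right) 18 = - \frac{4176}{7}$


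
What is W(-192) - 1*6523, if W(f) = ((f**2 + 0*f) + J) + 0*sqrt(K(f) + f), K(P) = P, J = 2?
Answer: 30343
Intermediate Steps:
W(f) = 2 + f**2 (W(f) = ((f**2 + 0*f) + 2) + 0*sqrt(f + f) = ((f**2 + 0) + 2) + 0*sqrt(2*f) = (f**2 + 2) + 0*(sqrt(2)*sqrt(f)) = (2 + f**2) + 0 = 2 + f**2)
W(-192) - 1*6523 = (2 + (-192)**2) - 1*6523 = (2 + 36864) - 6523 = 36866 - 6523 = 30343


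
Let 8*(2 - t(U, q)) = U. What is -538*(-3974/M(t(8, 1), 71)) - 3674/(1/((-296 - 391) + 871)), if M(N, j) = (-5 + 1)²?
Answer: -2169561/4 ≈ -5.4239e+5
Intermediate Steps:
t(U, q) = 2 - U/8
M(N, j) = 16 (M(N, j) = (-4)² = 16)
-538*(-3974/M(t(8, 1), 71)) - 3674/(1/((-296 - 391) + 871)) = -538/(16/(-3974)) - 3674/(1/((-296 - 391) + 871)) = -538/(16*(-1/3974)) - 3674/(1/(-687 + 871)) = -538/(-8/1987) - 3674/(1/184) = -538*(-1987/8) - 3674/1/184 = 534503/4 - 3674*184 = 534503/4 - 676016 = -2169561/4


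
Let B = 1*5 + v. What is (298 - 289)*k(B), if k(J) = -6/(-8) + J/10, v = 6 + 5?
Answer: 423/20 ≈ 21.150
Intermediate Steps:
v = 11
B = 16 (B = 1*5 + 11 = 5 + 11 = 16)
k(J) = ¾ + J/10 (k(J) = -6*(-⅛) + J*(⅒) = ¾ + J/10)
(298 - 289)*k(B) = (298 - 289)*(¾ + (⅒)*16) = 9*(¾ + 8/5) = 9*(47/20) = 423/20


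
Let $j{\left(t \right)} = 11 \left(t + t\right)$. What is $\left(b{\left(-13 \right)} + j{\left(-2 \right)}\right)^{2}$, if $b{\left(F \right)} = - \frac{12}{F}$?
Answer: $\frac{313600}{169} \approx 1855.6$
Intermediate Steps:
$j{\left(t \right)} = 22 t$ ($j{\left(t \right)} = 11 \cdot 2 t = 22 t$)
$\left(b{\left(-13 \right)} + j{\left(-2 \right)}\right)^{2} = \left(- \frac{12}{-13} + 22 \left(-2\right)\right)^{2} = \left(\left(-12\right) \left(- \frac{1}{13}\right) - 44\right)^{2} = \left(\frac{12}{13} - 44\right)^{2} = \left(- \frac{560}{13}\right)^{2} = \frac{313600}{169}$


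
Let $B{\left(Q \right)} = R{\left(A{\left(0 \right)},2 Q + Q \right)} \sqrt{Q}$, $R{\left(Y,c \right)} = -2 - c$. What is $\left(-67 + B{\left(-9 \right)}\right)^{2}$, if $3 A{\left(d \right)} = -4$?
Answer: $\left(67 - 75 i\right)^{2} \approx -1136.0 - 10050.0 i$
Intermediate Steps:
$A{\left(d \right)} = - \frac{4}{3}$ ($A{\left(d \right)} = \frac{1}{3} \left(-4\right) = - \frac{4}{3}$)
$B{\left(Q \right)} = \sqrt{Q} \left(-2 - 3 Q\right)$ ($B{\left(Q \right)} = \left(-2 - \left(2 Q + Q\right)\right) \sqrt{Q} = \left(-2 - 3 Q\right) \sqrt{Q} = \sqrt{Q} \left(-2 - 3 Q\right)$)
$\left(-67 + B{\left(-9 \right)}\right)^{2} = \left(-67 + \sqrt{-9} \left(-2 - -27\right)\right)^{2} = \left(-67 + 3 i \left(-2 + 27\right)\right)^{2} = \left(-67 + 3 i 25\right)^{2} = \left(-67 + 75 i\right)^{2}$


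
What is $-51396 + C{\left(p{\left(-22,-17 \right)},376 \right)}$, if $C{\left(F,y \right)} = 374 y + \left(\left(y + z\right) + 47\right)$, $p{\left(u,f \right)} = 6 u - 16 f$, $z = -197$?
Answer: $89454$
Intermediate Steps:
$p{\left(u,f \right)} = - 16 f + 6 u$
$C{\left(F,y \right)} = -150 + 375 y$ ($C{\left(F,y \right)} = 374 y + \left(\left(y - 197\right) + 47\right) = 374 y + \left(\left(-197 + y\right) + 47\right) = 374 y + \left(-150 + y\right) = -150 + 375 y$)
$-51396 + C{\left(p{\left(-22,-17 \right)},376 \right)} = -51396 + \left(-150 + 375 \cdot 376\right) = -51396 + \left(-150 + 141000\right) = -51396 + 140850 = 89454$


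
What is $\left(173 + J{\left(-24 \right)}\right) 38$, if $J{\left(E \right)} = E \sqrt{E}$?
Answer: $6574 - 1824 i \sqrt{6} \approx 6574.0 - 4467.9 i$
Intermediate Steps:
$J{\left(E \right)} = E^{\frac{3}{2}}$
$\left(173 + J{\left(-24 \right)}\right) 38 = \left(173 + \left(-24\right)^{\frac{3}{2}}\right) 38 = \left(173 - 48 i \sqrt{6}\right) 38 = 6574 - 1824 i \sqrt{6}$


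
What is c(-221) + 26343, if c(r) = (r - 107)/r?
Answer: 5822131/221 ≈ 26344.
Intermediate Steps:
c(r) = (-107 + r)/r
c(-221) + 26343 = (-107 - 221)/(-221) + 26343 = -1/221*(-328) + 26343 = 328/221 + 26343 = 5822131/221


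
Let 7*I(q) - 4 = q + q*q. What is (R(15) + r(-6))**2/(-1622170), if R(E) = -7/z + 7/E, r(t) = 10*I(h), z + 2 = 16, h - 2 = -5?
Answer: -8958049/71537697000 ≈ -0.00012522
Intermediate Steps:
h = -3 (h = 2 - 5 = -3)
I(q) = 4/7 + q/7 + q**2/7 (I(q) = 4/7 + (q + q*q)/7 = 4/7 + (q + q**2)/7 = 4/7 + (q/7 + q**2/7) = 4/7 + q/7 + q**2/7)
z = 14 (z = -2 + 16 = 14)
r(t) = 100/7 (r(t) = 10*(4/7 + (1/7)*(-3) + (1/7)*(-3)**2) = 10*(4/7 - 3/7 + (1/7)*9) = 10*(4/7 - 3/7 + 9/7) = 10*(10/7) = 100/7)
R(E) = -1/2 + 7/E (R(E) = -7/14 + 7/E = -7*1/14 + 7/E = -1/2 + 7/E)
(R(15) + r(-6))**2/(-1622170) = ((1/2)*(14 - 1*15)/15 + 100/7)**2/(-1622170) = ((1/2)*(1/15)*(14 - 15) + 100/7)**2*(-1/1622170) = ((1/2)*(1/15)*(-1) + 100/7)**2*(-1/1622170) = (-1/30 + 100/7)**2*(-1/1622170) = (2993/210)**2*(-1/1622170) = (8958049/44100)*(-1/1622170) = -8958049/71537697000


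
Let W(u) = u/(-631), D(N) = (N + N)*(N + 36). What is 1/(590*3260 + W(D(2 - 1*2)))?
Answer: 1/1923400 ≈ 5.1991e-7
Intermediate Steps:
D(N) = 2*N*(36 + N) (D(N) = (2*N)*(36 + N) = 2*N*(36 + N))
W(u) = -u/631 (W(u) = u*(-1/631) = -u/631)
1/(590*3260 + W(D(2 - 1*2))) = 1/(590*3260 - 2*(2 - 1*2)*(36 + (2 - 1*2))/631) = 1/(1923400 - 2*(2 - 2)*(36 + (2 - 2))/631) = 1/(1923400 - 2*0*(36 + 0)/631) = 1/(1923400 - 2*0*36/631) = 1/(1923400 - 1/631*0) = 1/(1923400 + 0) = 1/1923400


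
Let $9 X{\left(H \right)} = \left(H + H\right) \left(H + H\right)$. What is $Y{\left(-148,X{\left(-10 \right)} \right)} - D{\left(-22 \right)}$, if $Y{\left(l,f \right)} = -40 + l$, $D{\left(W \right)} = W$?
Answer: $-166$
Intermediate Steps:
$X{\left(H \right)} = \frac{4 H^{2}}{9}$ ($X{\left(H \right)} = \frac{\left(H + H\right) \left(H + H\right)}{9} = \frac{2 H 2 H}{9} = \frac{4 H^{2}}{9}$)
$Y{\left(-148,X{\left(-10 \right)} \right)} - D{\left(-22 \right)} = \left(-40 - 148\right) - -22 = -188 + 22 = -166$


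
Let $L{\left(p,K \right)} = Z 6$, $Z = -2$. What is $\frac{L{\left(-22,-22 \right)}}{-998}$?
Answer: $\frac{6}{499} \approx 0.012024$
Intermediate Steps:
$L{\left(p,K \right)} = -12$ ($L{\left(p,K \right)} = \left(-2\right) 6 = -12$)
$\frac{L{\left(-22,-22 \right)}}{-998} = - \frac{12}{-998} = \left(-12\right) \left(- \frac{1}{998}\right) = \frac{6}{499}$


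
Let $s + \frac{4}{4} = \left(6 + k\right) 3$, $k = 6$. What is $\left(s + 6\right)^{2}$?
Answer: $1681$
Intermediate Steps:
$s = 35$ ($s = -1 + \left(6 + 6\right) 3 = -1 + 12 \cdot 3 = -1 + 36 = 35$)
$\left(s + 6\right)^{2} = \left(35 + 6\right)^{2} = 41^{2} = 1681$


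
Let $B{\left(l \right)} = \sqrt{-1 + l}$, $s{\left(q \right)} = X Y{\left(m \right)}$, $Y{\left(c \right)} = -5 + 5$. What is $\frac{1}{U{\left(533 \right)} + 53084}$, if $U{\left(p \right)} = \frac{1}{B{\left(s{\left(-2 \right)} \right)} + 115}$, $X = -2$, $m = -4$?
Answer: $\frac{702089099}{37269703835977} + \frac{i}{37269703835977} \approx 1.8838 \cdot 10^{-5} + 2.6831 \cdot 10^{-14} i$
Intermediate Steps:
$Y{\left(c \right)} = 0$
$s{\left(q \right)} = 0$ ($s{\left(q \right)} = \left(-2\right) 0 = 0$)
$U{\left(p \right)} = \frac{115 - i}{13226}$ ($U{\left(p \right)} = \frac{1}{\sqrt{-1 + 0} + 115} = \frac{1}{\sqrt{-1} + 115} = \frac{1}{i + 115} = \frac{1}{115 + i} = \frac{115 - i}{13226}$)
$\frac{1}{U{\left(533 \right)} + 53084} = \frac{1}{\left(\frac{115}{13226} - \frac{i}{13226}\right) + 53084} = \frac{1}{\frac{702089099}{13226} - \frac{i}{13226}} = \frac{13226 \left(\frac{702089099}{13226} + \frac{i}{13226}\right)}{37269703835977}$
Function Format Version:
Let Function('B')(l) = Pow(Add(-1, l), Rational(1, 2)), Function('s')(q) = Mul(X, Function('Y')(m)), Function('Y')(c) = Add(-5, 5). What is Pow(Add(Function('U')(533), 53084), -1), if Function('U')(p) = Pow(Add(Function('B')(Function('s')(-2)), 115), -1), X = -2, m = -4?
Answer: Add(Rational(702089099, 37269703835977), Mul(Rational(1, 37269703835977), I)) ≈ Add(1.8838e-5, Mul(2.6831e-14, I))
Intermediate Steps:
Function('Y')(c) = 0
Function('s')(q) = 0 (Function('s')(q) = Mul(-2, 0) = 0)
Function('U')(p) = Mul(Rational(1, 13226), Add(115, Mul(-1, I))) (Function('U')(p) = Pow(Add(Pow(Add(-1, 0), Rational(1, 2)), 115), -1) = Pow(Add(Pow(-1, Rational(1, 2)), 115), -1) = Pow(Add(I, 115), -1) = Pow(Add(115, I), -1) = Mul(Rational(1, 13226), Add(115, Mul(-1, I))))
Pow(Add(Function('U')(533), 53084), -1) = Pow(Add(Add(Rational(115, 13226), Mul(Rational(-1, 13226), I)), 53084), -1) = Pow(Add(Rational(702089099, 13226), Mul(Rational(-1, 13226), I)), -1) = Mul(Rational(13226, 37269703835977), Add(Rational(702089099, 13226), Mul(Rational(1, 13226), I)))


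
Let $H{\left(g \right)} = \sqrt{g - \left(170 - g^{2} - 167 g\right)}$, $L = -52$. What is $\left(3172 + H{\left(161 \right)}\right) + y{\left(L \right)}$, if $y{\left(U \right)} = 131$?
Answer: $3303 + \sqrt{52799} \approx 3532.8$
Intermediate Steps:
$H{\left(g \right)} = \sqrt{-170 + g^{2} + 168 g}$ ($H{\left(g \right)} = \sqrt{g + \left(-170 + g^{2} + 167 g\right)} = \sqrt{-170 + g^{2} + 168 g}$)
$\left(3172 + H{\left(161 \right)}\right) + y{\left(L \right)} = \left(3172 + \sqrt{-170 + 161^{2} + 168 \cdot 161}\right) + 131 = \left(3172 + \sqrt{-170 + 25921 + 27048}\right) + 131 = \left(3172 + \sqrt{52799}\right) + 131 = 3303 + \sqrt{52799}$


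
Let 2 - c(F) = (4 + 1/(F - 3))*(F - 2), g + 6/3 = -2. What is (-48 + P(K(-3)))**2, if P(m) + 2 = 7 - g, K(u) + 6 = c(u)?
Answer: 1521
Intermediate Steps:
g = -4 (g = -2 - 2 = -4)
c(F) = 2 - (-2 + F)*(4 + 1/(-3 + F)) (c(F) = 2 - (4 + 1/(F - 3))*(F - 2) = 2 - (4 + 1/(-3 + F))*(-2 + F) = 2 - (-2 + F)*(4 + 1/(-3 + F)))
K(u) = -6 + (-28 - 4*u**2 + 21*u)/(-3 + u)
P(m) = 9 (P(m) = -2 + (7 - 1*(-4)) = -2 + (7 + 4) = -2 + 11 = 9)
(-48 + P(K(-3)))**2 = (-48 + 9)**2 = (-39)**2 = 1521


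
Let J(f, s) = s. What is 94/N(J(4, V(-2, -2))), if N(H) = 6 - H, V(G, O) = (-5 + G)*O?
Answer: -47/4 ≈ -11.750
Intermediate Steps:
V(G, O) = O*(-5 + G)
94/N(J(4, V(-2, -2))) = 94/(6 - (-2)*(-5 - 2)) = 94/(6 - (-2)*(-7)) = 94/(6 - 1*14) = 94/(6 - 14) = 94/(-8) = 94*(-⅛) = -47/4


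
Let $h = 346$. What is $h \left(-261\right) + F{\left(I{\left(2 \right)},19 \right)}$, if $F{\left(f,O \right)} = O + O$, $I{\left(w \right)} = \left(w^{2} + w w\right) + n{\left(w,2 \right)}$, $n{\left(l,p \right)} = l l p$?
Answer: $-90268$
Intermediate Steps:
$n{\left(l,p \right)} = p l^{2}$ ($n{\left(l,p \right)} = l^{2} p = p l^{2}$)
$I{\left(w \right)} = 4 w^{2}$ ($I{\left(w \right)} = \left(w^{2} + w w\right) + 2 w^{2} = \left(w^{2} + w^{2}\right) + 2 w^{2} = 2 w^{2} + 2 w^{2} = 4 w^{2}$)
$F{\left(f,O \right)} = 2 O$
$h \left(-261\right) + F{\left(I{\left(2 \right)},19 \right)} = 346 \left(-261\right) + 2 \cdot 19 = -90306 + 38 = -90268$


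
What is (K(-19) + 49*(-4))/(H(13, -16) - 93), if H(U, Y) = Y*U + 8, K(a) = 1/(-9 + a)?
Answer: 5489/8204 ≈ 0.66906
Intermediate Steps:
H(U, Y) = 8 + U*Y (H(U, Y) = U*Y + 8 = 8 + U*Y)
(K(-19) + 49*(-4))/(H(13, -16) - 93) = (1/(-9 - 19) + 49*(-4))/((8 + 13*(-16)) - 93) = (1/(-28) - 196)/((8 - 208) - 93) = (-1/28 - 196)/(-200 - 93) = -5489/28/(-293) = -5489/28*(-1/293) = 5489/8204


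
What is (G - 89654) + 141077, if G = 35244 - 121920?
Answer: -35253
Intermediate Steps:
G = -86676
(G - 89654) + 141077 = (-86676 - 89654) + 141077 = -176330 + 141077 = -35253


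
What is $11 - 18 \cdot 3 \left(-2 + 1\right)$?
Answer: $65$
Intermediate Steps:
$11 - 18 \cdot 3 \left(-2 + 1\right) = 11 - 18 \cdot 3 \left(-1\right) = 11 - -54 = 11 + 54 = 65$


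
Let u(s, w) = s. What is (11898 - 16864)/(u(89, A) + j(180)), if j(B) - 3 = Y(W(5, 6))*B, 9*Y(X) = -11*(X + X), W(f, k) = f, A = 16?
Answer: 2483/1054 ≈ 2.3558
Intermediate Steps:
Y(X) = -22*X/9 (Y(X) = (-11*(X + X))/9 = (-22*X)/9 = -22*X/9)
j(B) = 3 - 110*B/9 (j(B) = 3 + (-22/9*5)*B = 3 - 110*B/9)
(11898 - 16864)/(u(89, A) + j(180)) = (11898 - 16864)/(89 + (3 - 110/9*180)) = -4966/(89 + (3 - 2200)) = -4966/(89 - 2197) = -4966/(-2108) = -4966*(-1/2108) = 2483/1054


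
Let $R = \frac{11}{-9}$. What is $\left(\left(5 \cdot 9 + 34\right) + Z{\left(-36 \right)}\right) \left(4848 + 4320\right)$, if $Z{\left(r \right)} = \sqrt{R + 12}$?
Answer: $724272 + 3056 \sqrt{97} \approx 7.5437 \cdot 10^{5}$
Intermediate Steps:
$R = - \frac{11}{9}$ ($R = 11 \left(- \frac{1}{9}\right) = - \frac{11}{9} \approx -1.2222$)
$Z{\left(r \right)} = \frac{\sqrt{97}}{3}$ ($Z{\left(r \right)} = \sqrt{- \frac{11}{9} + 12} = \sqrt{\frac{97}{9}} = \frac{\sqrt{97}}{3}$)
$\left(\left(5 \cdot 9 + 34\right) + Z{\left(-36 \right)}\right) \left(4848 + 4320\right) = \left(\left(5 \cdot 9 + 34\right) + \frac{\sqrt{97}}{3}\right) \left(4848 + 4320\right) = \left(\left(45 + 34\right) + \frac{\sqrt{97}}{3}\right) 9168 = \left(79 + \frac{\sqrt{97}}{3}\right) 9168 = 724272 + 3056 \sqrt{97}$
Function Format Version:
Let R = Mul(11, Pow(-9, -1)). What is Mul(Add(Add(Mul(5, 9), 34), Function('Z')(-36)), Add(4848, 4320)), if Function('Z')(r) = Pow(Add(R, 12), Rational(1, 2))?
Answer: Add(724272, Mul(3056, Pow(97, Rational(1, 2)))) ≈ 7.5437e+5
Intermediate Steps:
R = Rational(-11, 9) (R = Mul(11, Rational(-1, 9)) = Rational(-11, 9) ≈ -1.2222)
Function('Z')(r) = Mul(Rational(1, 3), Pow(97, Rational(1, 2))) (Function('Z')(r) = Pow(Add(Rational(-11, 9), 12), Rational(1, 2)) = Pow(Rational(97, 9), Rational(1, 2)) = Mul(Rational(1, 3), Pow(97, Rational(1, 2))))
Mul(Add(Add(Mul(5, 9), 34), Function('Z')(-36)), Add(4848, 4320)) = Mul(Add(Add(Mul(5, 9), 34), Mul(Rational(1, 3), Pow(97, Rational(1, 2)))), Add(4848, 4320)) = Mul(Add(Add(45, 34), Mul(Rational(1, 3), Pow(97, Rational(1, 2)))), 9168) = Mul(Add(79, Mul(Rational(1, 3), Pow(97, Rational(1, 2)))), 9168) = Add(724272, Mul(3056, Pow(97, Rational(1, 2))))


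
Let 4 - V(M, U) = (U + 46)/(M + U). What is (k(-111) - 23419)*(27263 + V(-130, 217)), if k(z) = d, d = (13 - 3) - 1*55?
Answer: -55655810224/87 ≈ -6.3972e+8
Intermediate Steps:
d = -45 (d = 10 - 55 = -45)
V(M, U) = 4 - (46 + U)/(M + U) (V(M, U) = 4 - (U + 46)/(M + U) = 4 - (46 + U)/(M + U))
k(z) = -45
(k(-111) - 23419)*(27263 + V(-130, 217)) = (-45 - 23419)*(27263 + (-46 + 3*217 + 4*(-130))/(-130 + 217)) = -23464*(27263 + (-46 + 651 - 520)/87) = -23464*(27263 + (1/87)*85) = -23464*(27263 + 85/87) = -23464*2371966/87 = -55655810224/87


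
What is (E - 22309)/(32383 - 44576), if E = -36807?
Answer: 59116/12193 ≈ 4.8484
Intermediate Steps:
(E - 22309)/(32383 - 44576) = (-36807 - 22309)/(32383 - 44576) = -59116/(-12193) = -59116*(-1/12193) = 59116/12193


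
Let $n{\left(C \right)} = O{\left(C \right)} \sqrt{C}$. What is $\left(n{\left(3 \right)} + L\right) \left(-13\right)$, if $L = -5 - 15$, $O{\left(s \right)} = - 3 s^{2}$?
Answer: $260 + 351 \sqrt{3} \approx 867.95$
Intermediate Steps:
$L = -20$ ($L = -5 - 15 = -20$)
$n{\left(C \right)} = - 3 C^{\frac{5}{2}}$ ($n{\left(C \right)} = - 3 C^{2} \sqrt{C} = - 3 C^{\frac{5}{2}}$)
$\left(n{\left(3 \right)} + L\right) \left(-13\right) = \left(- 3 \cdot 3^{\frac{5}{2}} - 20\right) \left(-13\right) = \left(- 3 \cdot 9 \sqrt{3} - 20\right) \left(-13\right) = \left(- 27 \sqrt{3} - 20\right) \left(-13\right) = \left(-20 - 27 \sqrt{3}\right) \left(-13\right) = 260 + 351 \sqrt{3}$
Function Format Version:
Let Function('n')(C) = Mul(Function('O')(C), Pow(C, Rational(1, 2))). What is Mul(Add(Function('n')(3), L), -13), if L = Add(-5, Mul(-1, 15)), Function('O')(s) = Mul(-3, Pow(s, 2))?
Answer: Add(260, Mul(351, Pow(3, Rational(1, 2)))) ≈ 867.95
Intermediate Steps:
L = -20 (L = Add(-5, -15) = -20)
Function('n')(C) = Mul(-3, Pow(C, Rational(5, 2))) (Function('n')(C) = Mul(Mul(-3, Pow(C, 2)), Pow(C, Rational(1, 2))) = Mul(-3, Pow(C, Rational(5, 2))))
Mul(Add(Function('n')(3), L), -13) = Mul(Add(Mul(-3, Pow(3, Rational(5, 2))), -20), -13) = Mul(Add(Mul(-3, Mul(9, Pow(3, Rational(1, 2)))), -20), -13) = Mul(Add(Mul(-27, Pow(3, Rational(1, 2))), -20), -13) = Mul(Add(-20, Mul(-27, Pow(3, Rational(1, 2)))), -13) = Add(260, Mul(351, Pow(3, Rational(1, 2))))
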